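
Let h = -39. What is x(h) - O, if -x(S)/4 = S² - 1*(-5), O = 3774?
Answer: -9878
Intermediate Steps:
x(S) = -20 - 4*S² (x(S) = -4*(S² - 1*(-5)) = -4*(S² + 5) = -4*(5 + S²) = -20 - 4*S²)
x(h) - O = (-20 - 4*(-39)²) - 1*3774 = (-20 - 4*1521) - 3774 = (-20 - 6084) - 3774 = -6104 - 3774 = -9878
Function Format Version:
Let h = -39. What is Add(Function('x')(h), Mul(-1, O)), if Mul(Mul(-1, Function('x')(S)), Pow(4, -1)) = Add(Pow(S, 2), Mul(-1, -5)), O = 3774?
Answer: -9878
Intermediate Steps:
Function('x')(S) = Add(-20, Mul(-4, Pow(S, 2))) (Function('x')(S) = Mul(-4, Add(Pow(S, 2), Mul(-1, -5))) = Mul(-4, Add(Pow(S, 2), 5)) = Mul(-4, Add(5, Pow(S, 2))) = Add(-20, Mul(-4, Pow(S, 2))))
Add(Function('x')(h), Mul(-1, O)) = Add(Add(-20, Mul(-4, Pow(-39, 2))), Mul(-1, 3774)) = Add(Add(-20, Mul(-4, 1521)), -3774) = Add(Add(-20, -6084), -3774) = Add(-6104, -3774) = -9878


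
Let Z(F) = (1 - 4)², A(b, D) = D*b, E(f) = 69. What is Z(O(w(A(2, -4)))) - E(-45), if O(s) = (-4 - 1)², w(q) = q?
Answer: -60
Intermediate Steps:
O(s) = 25 (O(s) = (-5)² = 25)
Z(F) = 9 (Z(F) = (-3)² = 9)
Z(O(w(A(2, -4)))) - E(-45) = 9 - 1*69 = 9 - 69 = -60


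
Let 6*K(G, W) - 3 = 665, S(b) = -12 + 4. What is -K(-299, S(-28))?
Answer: -334/3 ≈ -111.33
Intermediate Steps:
S(b) = -8
K(G, W) = 334/3 (K(G, W) = ½ + (⅙)*665 = ½ + 665/6 = 334/3)
-K(-299, S(-28)) = -1*334/3 = -334/3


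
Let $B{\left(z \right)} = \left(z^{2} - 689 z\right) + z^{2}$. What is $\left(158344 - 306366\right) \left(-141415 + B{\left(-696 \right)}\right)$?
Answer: $-193458981142$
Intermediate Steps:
$B{\left(z \right)} = - 689 z + 2 z^{2}$
$\left(158344 - 306366\right) \left(-141415 + B{\left(-696 \right)}\right) = \left(158344 - 306366\right) \left(-141415 - 696 \left(-689 + 2 \left(-696\right)\right)\right) = - 148022 \left(-141415 - 696 \left(-689 - 1392\right)\right) = - 148022 \left(-141415 - -1448376\right) = - 148022 \left(-141415 + 1448376\right) = \left(-148022\right) 1306961 = -193458981142$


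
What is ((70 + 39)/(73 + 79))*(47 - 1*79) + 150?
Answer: 2414/19 ≈ 127.05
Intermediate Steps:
((70 + 39)/(73 + 79))*(47 - 1*79) + 150 = (109/152)*(47 - 79) + 150 = (109*(1/152))*(-32) + 150 = (109/152)*(-32) + 150 = -436/19 + 150 = 2414/19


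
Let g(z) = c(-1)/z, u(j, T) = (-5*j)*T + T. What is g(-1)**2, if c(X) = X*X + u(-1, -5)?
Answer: 841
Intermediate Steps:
u(j, T) = T - 5*T*j (u(j, T) = -5*T*j + T = T - 5*T*j)
c(X) = -30 + X**2 (c(X) = X*X - 5*(1 - 5*(-1)) = X**2 - 5*(1 + 5) = X**2 - 5*6 = X**2 - 30 = -30 + X**2)
g(z) = -29/z (g(z) = (-30 + (-1)**2)/z = (-30 + 1)/z = -29/z)
g(-1)**2 = (-29/(-1))**2 = (-29*(-1))**2 = 29**2 = 841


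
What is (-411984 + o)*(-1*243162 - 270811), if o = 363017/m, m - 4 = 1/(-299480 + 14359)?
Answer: 188297595164098195/1140483 ≈ 1.6510e+11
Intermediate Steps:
m = 1140483/285121 (m = 4 + 1/(-299480 + 14359) = 4 + 1/(-285121) = 4 - 1/285121 = 1140483/285121 ≈ 4.0000)
o = 103503770057/1140483 (o = 363017/(1140483/285121) = 363017*(285121/1140483) = 103503770057/1140483 ≈ 90754.)
(-411984 + o)*(-1*243162 - 270811) = (-411984 + 103503770057/1140483)*(-1*243162 - 270811) = -366356978215*(-243162 - 270811)/1140483 = -366356978215/1140483*(-513973) = 188297595164098195/1140483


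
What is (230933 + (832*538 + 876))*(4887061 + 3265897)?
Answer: 5539323489150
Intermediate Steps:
(230933 + (832*538 + 876))*(4887061 + 3265897) = (230933 + (447616 + 876))*8152958 = (230933 + 448492)*8152958 = 679425*8152958 = 5539323489150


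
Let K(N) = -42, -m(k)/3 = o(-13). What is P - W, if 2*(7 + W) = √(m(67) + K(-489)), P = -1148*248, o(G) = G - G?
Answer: -284697 - I*√42/2 ≈ -2.847e+5 - 3.2404*I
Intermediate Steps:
o(G) = 0
m(k) = 0 (m(k) = -3*0 = 0)
P = -284704
W = -7 + I*√42/2 (W = -7 + √(0 - 42)/2 = -7 + √(-42)/2 = -7 + (I*√42)/2 = -7 + I*√42/2 ≈ -7.0 + 3.2404*I)
P - W = -284704 - (-7 + I*√42/2) = -284704 + (7 - I*√42/2) = -284697 - I*√42/2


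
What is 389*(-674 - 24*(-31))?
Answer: 27230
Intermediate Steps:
389*(-674 - 24*(-31)) = 389*(-674 + 744) = 389*70 = 27230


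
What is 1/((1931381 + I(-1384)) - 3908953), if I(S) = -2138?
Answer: -1/1979710 ≈ -5.0512e-7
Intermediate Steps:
1/((1931381 + I(-1384)) - 3908953) = 1/((1931381 - 2138) - 3908953) = 1/(1929243 - 3908953) = 1/(-1979710) = -1/1979710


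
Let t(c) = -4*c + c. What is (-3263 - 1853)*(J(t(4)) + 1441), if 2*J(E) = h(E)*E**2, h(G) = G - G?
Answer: -7372156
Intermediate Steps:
h(G) = 0
t(c) = -3*c
J(E) = 0 (J(E) = (0*E**2)/2 = (1/2)*0 = 0)
(-3263 - 1853)*(J(t(4)) + 1441) = (-3263 - 1853)*(0 + 1441) = -5116*1441 = -7372156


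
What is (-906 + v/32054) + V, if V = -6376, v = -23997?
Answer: -233441225/32054 ≈ -7282.8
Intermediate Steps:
(-906 + v/32054) + V = (-906 - 23997/32054) - 6376 = -29064921/32054 - 6376 = -233441225/32054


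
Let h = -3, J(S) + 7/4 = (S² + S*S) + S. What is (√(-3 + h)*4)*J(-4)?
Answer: 105*I*√6 ≈ 257.2*I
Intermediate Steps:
J(S) = -7/4 + S + 2*S² (J(S) = -7/4 + ((S² + S*S) + S) = -7/4 + ((S² + S²) + S) = -7/4 + (2*S² + S) = -7/4 + (S + 2*S²) = -7/4 + S + 2*S²)
(√(-3 + h)*4)*J(-4) = (√(-3 - 3)*4)*(-7/4 - 4 + 2*(-4)²) = (√(-6)*4)*(-7/4 - 4 + 2*16) = ((I*√6)*4)*(-7/4 - 4 + 32) = (4*I*√6)*(105/4) = 105*I*√6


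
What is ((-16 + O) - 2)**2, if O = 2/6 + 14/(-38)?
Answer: 1056784/3249 ≈ 325.26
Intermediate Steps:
O = -2/57 (O = 2*(1/6) + 14*(-1/38) = 1/3 - 7/19 = -2/57 ≈ -0.035088)
((-16 + O) - 2)**2 = ((-16 - 2/57) - 2)**2 = (-914/57 - 2)**2 = (-1028/57)**2 = 1056784/3249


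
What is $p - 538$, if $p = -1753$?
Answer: $-2291$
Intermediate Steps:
$p - 538 = -1753 - 538 = -2291$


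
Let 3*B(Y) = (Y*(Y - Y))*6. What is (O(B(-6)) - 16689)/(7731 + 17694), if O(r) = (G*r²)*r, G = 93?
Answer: -5563/8475 ≈ -0.65640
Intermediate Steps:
B(Y) = 0 (B(Y) = ((Y*(Y - Y))*6)/3 = ((Y*0)*6)/3 = (0*6)/3 = (⅓)*0 = 0)
O(r) = 93*r³ (O(r) = (93*r²)*r = 93*r³)
(O(B(-6)) - 16689)/(7731 + 17694) = (93*0³ - 16689)/(7731 + 17694) = (93*0 - 16689)/25425 = (0 - 16689)*(1/25425) = -16689*1/25425 = -5563/8475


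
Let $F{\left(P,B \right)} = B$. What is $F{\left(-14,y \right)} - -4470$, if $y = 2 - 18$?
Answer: $4454$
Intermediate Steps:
$y = -16$ ($y = 2 - 18 = -16$)
$F{\left(-14,y \right)} - -4470 = -16 - -4470 = -16 + 4470 = 4454$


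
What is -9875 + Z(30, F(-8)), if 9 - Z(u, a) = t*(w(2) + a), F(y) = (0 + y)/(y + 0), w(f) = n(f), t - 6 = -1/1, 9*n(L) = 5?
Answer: -88864/9 ≈ -9873.8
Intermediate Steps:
n(L) = 5/9 (n(L) = (⅑)*5 = 5/9)
t = 5 (t = 6 - 1/1 = 6 - 1*1 = 6 - 1 = 5)
w(f) = 5/9
F(y) = 1 (F(y) = y/y = 1)
Z(u, a) = 56/9 - 5*a (Z(u, a) = 9 - 5*(5/9 + a) = 9 - (25/9 + 5*a) = 9 + (-25/9 - 5*a) = 56/9 - 5*a)
-9875 + Z(30, F(-8)) = -9875 + (56/9 - 5*1) = -9875 + (56/9 - 5) = -9875 + 11/9 = -88864/9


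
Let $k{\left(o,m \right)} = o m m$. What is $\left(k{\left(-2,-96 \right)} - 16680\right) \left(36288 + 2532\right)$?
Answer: $-1363047840$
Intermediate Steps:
$k{\left(o,m \right)} = o m^{2}$ ($k{\left(o,m \right)} = m o m = o m^{2}$)
$\left(k{\left(-2,-96 \right)} - 16680\right) \left(36288 + 2532\right) = \left(- 2 \left(-96\right)^{2} - 16680\right) \left(36288 + 2532\right) = \left(\left(-2\right) 9216 - 16680\right) 38820 = \left(-18432 - 16680\right) 38820 = \left(-35112\right) 38820 = -1363047840$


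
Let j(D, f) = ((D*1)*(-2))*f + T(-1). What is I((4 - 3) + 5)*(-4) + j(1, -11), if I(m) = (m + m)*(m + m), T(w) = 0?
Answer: -554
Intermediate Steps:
I(m) = 4*m² (I(m) = (2*m)*(2*m) = 4*m²)
j(D, f) = -2*D*f (j(D, f) = ((D*1)*(-2))*f + 0 = (D*(-2))*f + 0 = (-2*D)*f + 0 = -2*D*f + 0 = -2*D*f)
I((4 - 3) + 5)*(-4) + j(1, -11) = (4*((4 - 3) + 5)²)*(-4) - 2*1*(-11) = (4*(1 + 5)²)*(-4) + 22 = (4*6²)*(-4) + 22 = (4*36)*(-4) + 22 = 144*(-4) + 22 = -576 + 22 = -554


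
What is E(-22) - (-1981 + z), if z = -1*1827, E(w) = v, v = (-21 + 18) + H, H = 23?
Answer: 3828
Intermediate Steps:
v = 20 (v = (-21 + 18) + 23 = -3 + 23 = 20)
E(w) = 20
z = -1827
E(-22) - (-1981 + z) = 20 - (-1981 - 1827) = 20 - 1*(-3808) = 20 + 3808 = 3828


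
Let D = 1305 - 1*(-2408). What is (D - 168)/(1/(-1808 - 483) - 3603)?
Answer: -8121595/8254474 ≈ -0.98390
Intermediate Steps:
D = 3713 (D = 1305 + 2408 = 3713)
(D - 168)/(1/(-1808 - 483) - 3603) = (3713 - 168)/(1/(-1808 - 483) - 3603) = 3545/(1/(-2291) - 3603) = 3545/(-1/2291 - 3603) = 3545/(-8254474/2291) = 3545*(-2291/8254474) = -8121595/8254474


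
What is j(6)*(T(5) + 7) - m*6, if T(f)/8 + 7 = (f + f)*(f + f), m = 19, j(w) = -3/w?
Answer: -979/2 ≈ -489.50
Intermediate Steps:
T(f) = -56 + 32*f² (T(f) = -56 + 8*((f + f)*(f + f)) = -56 + 8*((2*f)*(2*f)) = -56 + 8*(4*f²) = -56 + 32*f²)
j(6)*(T(5) + 7) - m*6 = (-3/6)*((-56 + 32*5²) + 7) - 19*6 = (-3*⅙)*((-56 + 32*25) + 7) - 1*114 = -((-56 + 800) + 7)/2 - 114 = -(744 + 7)/2 - 114 = -½*751 - 114 = -751/2 - 114 = -979/2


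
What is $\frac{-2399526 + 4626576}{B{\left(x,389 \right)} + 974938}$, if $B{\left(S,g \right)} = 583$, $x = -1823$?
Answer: $\frac{2227050}{975521} \approx 2.2829$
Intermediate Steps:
$\frac{-2399526 + 4626576}{B{\left(x,389 \right)} + 974938} = \frac{-2399526 + 4626576}{583 + 974938} = \frac{2227050}{975521}$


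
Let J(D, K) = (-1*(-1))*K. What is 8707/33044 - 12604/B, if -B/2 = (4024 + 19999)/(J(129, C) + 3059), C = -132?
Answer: 609737272237/793816012 ≈ 768.11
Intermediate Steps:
J(D, K) = K (J(D, K) = 1*K = K)
B = -48046/2927 (B = -2*(4024 + 19999)/(-132 + 3059) = -48046/2927 ≈ -16.415)
8707/33044 - 12604/B = 8707/33044 - 12604/(-48046/2927) = 8707*(1/33044) - 12604*(-2927/48046) = 8707/33044 + 18445954/24023 = 609737272237/793816012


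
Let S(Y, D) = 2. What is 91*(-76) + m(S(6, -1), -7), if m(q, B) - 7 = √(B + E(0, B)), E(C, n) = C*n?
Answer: -6909 + I*√7 ≈ -6909.0 + 2.6458*I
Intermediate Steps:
m(q, B) = 7 + √B (m(q, B) = 7 + √(B + 0*B) = 7 + √(B + 0) = 7 + √B)
91*(-76) + m(S(6, -1), -7) = 91*(-76) + (7 + √(-7)) = -6916 + (7 + I*√7) = -6909 + I*√7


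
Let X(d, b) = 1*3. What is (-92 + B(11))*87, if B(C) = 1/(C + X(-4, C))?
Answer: -111969/14 ≈ -7997.8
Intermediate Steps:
X(d, b) = 3
B(C) = 1/(3 + C) (B(C) = 1/(C + 3) = 1/(3 + C))
(-92 + B(11))*87 = (-92 + 1/(3 + 11))*87 = (-92 + 1/14)*87 = -1287/14*87 = -111969/14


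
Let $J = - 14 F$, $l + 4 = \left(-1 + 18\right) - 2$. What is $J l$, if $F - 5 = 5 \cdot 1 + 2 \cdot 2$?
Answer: $-2156$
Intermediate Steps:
$F = 14$ ($F = 5 + \left(5 \cdot 1 + 2 \cdot 2\right) = 5 + \left(5 + 4\right) = 5 + 9 = 14$)
$l = 11$ ($l = -4 + \left(\left(-1 + 18\right) - 2\right) = -4 + \left(17 - 2\right) = -4 + 15 = 11$)
$J = -196$ ($J = \left(-14\right) 14 = -196$)
$J l = \left(-196\right) 11 = -2156$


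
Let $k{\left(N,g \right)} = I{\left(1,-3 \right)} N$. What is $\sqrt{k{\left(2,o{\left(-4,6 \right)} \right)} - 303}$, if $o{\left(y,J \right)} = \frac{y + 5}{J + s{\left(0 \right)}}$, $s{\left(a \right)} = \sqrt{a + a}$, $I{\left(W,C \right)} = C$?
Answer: $i \sqrt{309} \approx 17.578 i$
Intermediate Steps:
$s{\left(a \right)} = \sqrt{2} \sqrt{a}$ ($s{\left(a \right)} = \sqrt{2 a} = \sqrt{2} \sqrt{a}$)
$o{\left(y,J \right)} = \frac{5 + y}{J}$ ($o{\left(y,J \right)} = \frac{y + 5}{J + \sqrt{2} \sqrt{0}} = \frac{5 + y}{J + \sqrt{2} \cdot 0} = \frac{5 + y}{J + 0} = \frac{5 + y}{J}$)
$k{\left(N,g \right)} = - 3 N$
$\sqrt{k{\left(2,o{\left(-4,6 \right)} \right)} - 303} = \sqrt{\left(-3\right) 2 - 303} = \sqrt{-6 - 303} = \sqrt{-309} = i \sqrt{309}$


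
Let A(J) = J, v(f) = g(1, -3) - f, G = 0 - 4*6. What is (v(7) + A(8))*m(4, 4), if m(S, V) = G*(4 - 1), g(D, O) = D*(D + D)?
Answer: -216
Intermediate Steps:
g(D, O) = 2*D² (g(D, O) = D*(2*D) = 2*D²)
G = -24 (G = 0 - 24 = -24)
v(f) = 2 - f (v(f) = 2*1² - f = 2*1 - f = 2 - f)
m(S, V) = -72 (m(S, V) = -24*(4 - 1) = -24*3 = -72)
(v(7) + A(8))*m(4, 4) = ((2 - 1*7) + 8)*(-72) = ((2 - 7) + 8)*(-72) = (-5 + 8)*(-72) = 3*(-72) = -216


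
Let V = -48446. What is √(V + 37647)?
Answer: I*√10799 ≈ 103.92*I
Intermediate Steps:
√(V + 37647) = √(-48446 + 37647) = √(-10799) = I*√10799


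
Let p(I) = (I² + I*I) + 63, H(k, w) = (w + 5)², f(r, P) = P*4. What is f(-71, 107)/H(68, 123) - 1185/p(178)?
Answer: 1933357/259813376 ≈ 0.0074413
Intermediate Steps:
f(r, P) = 4*P
H(k, w) = (5 + w)²
p(I) = 63 + 2*I² (p(I) = (I² + I²) + 63 = 2*I² + 63 = 63 + 2*I²)
f(-71, 107)/H(68, 123) - 1185/p(178) = (4*107)/((5 + 123)²) - 1185/(63 + 2*178²) = 428/(128²) - 1185/(63 + 2*31684) = 428/16384 - 1185/(63 + 63368) = 428*(1/16384) - 1185/63431 = 107/4096 - 1185*1/63431 = 107/4096 - 1185/63431 = 1933357/259813376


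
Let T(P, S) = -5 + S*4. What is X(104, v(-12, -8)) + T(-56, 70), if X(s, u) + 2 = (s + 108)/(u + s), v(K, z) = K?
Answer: 6332/23 ≈ 275.30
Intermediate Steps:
T(P, S) = -5 + 4*S
X(s, u) = -2 + (108 + s)/(s + u) (X(s, u) = -2 + (s + 108)/(u + s) = -2 + (108 + s)/(s + u))
X(104, v(-12, -8)) + T(-56, 70) = (108 - 1*104 - 2*(-12))/(104 - 12) + (-5 + 4*70) = (108 - 104 + 24)/92 + (-5 + 280) = (1/92)*28 + 275 = 7/23 + 275 = 6332/23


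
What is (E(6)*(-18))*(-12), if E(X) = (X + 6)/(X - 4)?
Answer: 1296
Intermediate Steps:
E(X) = (6 + X)/(-4 + X)
(E(6)*(-18))*(-12) = (((6 + 6)/(-4 + 6))*(-18))*(-12) = ((12/2)*(-18))*(-12) = (((1/2)*12)*(-18))*(-12) = (6*(-18))*(-12) = -108*(-12) = 1296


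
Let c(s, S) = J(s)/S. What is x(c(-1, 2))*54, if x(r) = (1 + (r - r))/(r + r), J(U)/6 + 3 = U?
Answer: -9/4 ≈ -2.2500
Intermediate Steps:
J(U) = -18 + 6*U
c(s, S) = (-18 + 6*s)/S
x(r) = 1/(2*r) (x(r) = (1 + 0)/((2*r)) = 1*(1/(2*r)) = 1/(2*r))
x(c(-1, 2))*54 = (1/(2*((6*(-3 - 1)/2))))*54 = (1/(2*((6*(½)*(-4)))))*54 = ((½)/(-12))*54 = ((½)*(-1/12))*54 = -1/24*54 = -9/4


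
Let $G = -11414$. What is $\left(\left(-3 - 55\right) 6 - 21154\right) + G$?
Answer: $-32916$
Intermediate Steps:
$\left(\left(-3 - 55\right) 6 - 21154\right) + G = \left(\left(-3 - 55\right) 6 - 21154\right) - 11414 = \left(\left(-58\right) 6 - 21154\right) - 11414 = \left(-348 - 21154\right) - 11414 = -21502 - 11414 = -32916$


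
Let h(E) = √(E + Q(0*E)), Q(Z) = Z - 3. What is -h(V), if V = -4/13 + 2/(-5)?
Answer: -I*√15665/65 ≈ -1.9255*I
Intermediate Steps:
Q(Z) = -3 + Z
V = -46/65 (V = -4*1/13 + 2*(-⅕) = -4/13 - ⅖ = -46/65 ≈ -0.70769)
h(E) = √(-3 + E) (h(E) = √(E + (-3 + 0*E)) = √(E + (-3 + 0)) = √(E - 3) = √(-3 + E))
-h(V) = -√(-3 - 46/65) = -√(-241/65) = -I*√15665/65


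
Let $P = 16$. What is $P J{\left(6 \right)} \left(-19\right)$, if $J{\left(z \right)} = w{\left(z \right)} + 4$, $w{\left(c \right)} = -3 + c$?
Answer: $-2128$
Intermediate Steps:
$J{\left(z \right)} = 1 + z$ ($J{\left(z \right)} = \left(-3 + z\right) + 4 = 1 + z$)
$P J{\left(6 \right)} \left(-19\right) = 16 \left(1 + 6\right) \left(-19\right) = 16 \cdot 7 \left(-19\right) = 112 \left(-19\right) = -2128$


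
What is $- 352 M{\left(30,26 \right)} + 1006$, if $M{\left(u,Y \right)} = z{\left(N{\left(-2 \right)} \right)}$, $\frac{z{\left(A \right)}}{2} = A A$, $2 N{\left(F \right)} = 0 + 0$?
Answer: $1006$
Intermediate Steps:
$N{\left(F \right)} = 0$ ($N{\left(F \right)} = \frac{0 + 0}{2} = \frac{1}{2} \cdot 0 = 0$)
$z{\left(A \right)} = 2 A^{2}$ ($z{\left(A \right)} = 2 A A = 2 A^{2}$)
$M{\left(u,Y \right)} = 0$ ($M{\left(u,Y \right)} = 2 \cdot 0^{2} = 2 \cdot 0 = 0$)
$- 352 M{\left(30,26 \right)} + 1006 = \left(-352\right) 0 + 1006 = 0 + 1006 = 1006$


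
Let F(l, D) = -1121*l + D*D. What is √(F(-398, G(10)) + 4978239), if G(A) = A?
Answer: √5424497 ≈ 2329.1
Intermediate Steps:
F(l, D) = D² - 1121*l (F(l, D) = -1121*l + D² = D² - 1121*l)
√(F(-398, G(10)) + 4978239) = √((10² - 1121*(-398)) + 4978239) = √((100 + 446158) + 4978239) = √(446258 + 4978239) = √5424497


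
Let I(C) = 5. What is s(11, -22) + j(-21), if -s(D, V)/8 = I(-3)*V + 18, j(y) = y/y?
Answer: 737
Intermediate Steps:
j(y) = 1
s(D, V) = -144 - 40*V (s(D, V) = -8*(5*V + 18) = -8*(18 + 5*V) = -144 - 40*V)
s(11, -22) + j(-21) = (-144 - 40*(-22)) + 1 = (-144 + 880) + 1 = 736 + 1 = 737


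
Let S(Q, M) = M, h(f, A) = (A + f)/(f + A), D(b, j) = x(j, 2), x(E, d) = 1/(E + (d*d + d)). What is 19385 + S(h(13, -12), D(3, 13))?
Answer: 368316/19 ≈ 19385.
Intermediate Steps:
x(E, d) = 1/(E + d + d²) (x(E, d) = 1/(E + (d² + d)) = 1/(E + (d + d²)) = 1/(E + d + d²))
D(b, j) = 1/(6 + j) (D(b, j) = 1/(j + 2 + 2²) = 1/(j + 2 + 4) = 1/(6 + j))
h(f, A) = 1 (h(f, A) = (A + f)/(A + f) = 1)
19385 + S(h(13, -12), D(3, 13)) = 19385 + 1/(6 + 13) = 19385 + 1/19 = 368316/19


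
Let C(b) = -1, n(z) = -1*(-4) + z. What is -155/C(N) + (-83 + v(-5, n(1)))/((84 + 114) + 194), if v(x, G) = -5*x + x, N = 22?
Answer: 8671/56 ≈ 154.84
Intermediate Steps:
n(z) = 4 + z
v(x, G) = -4*x
-155/C(N) + (-83 + v(-5, n(1)))/((84 + 114) + 194) = -155/(-1) + (-83 - 4*(-5))/((84 + 114) + 194) = -155*(-1) + (-83 + 20)/(198 + 194) = 155 - 63/392 = 155 - 63*1/392 = 155 - 9/56 = 8671/56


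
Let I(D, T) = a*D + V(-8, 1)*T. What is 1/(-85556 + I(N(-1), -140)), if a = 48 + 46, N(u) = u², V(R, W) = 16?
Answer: -1/87702 ≈ -1.1402e-5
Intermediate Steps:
a = 94
I(D, T) = 16*T + 94*D (I(D, T) = 94*D + 16*T = 16*T + 94*D)
1/(-85556 + I(N(-1), -140)) = 1/(-85556 + (16*(-140) + 94*(-1)²)) = 1/(-85556 + (-2240 + 94*1)) = 1/(-85556 + (-2240 + 94)) = 1/(-85556 - 2146) = 1/(-87702) = -1/87702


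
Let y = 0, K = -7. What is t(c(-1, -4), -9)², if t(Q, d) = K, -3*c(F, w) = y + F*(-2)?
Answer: 49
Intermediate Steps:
c(F, w) = 2*F/3 (c(F, w) = -(0 + F*(-2))/3 = -(0 - 2*F)/3 = -(-2)*F/3 = 2*F/3)
t(Q, d) = -7
t(c(-1, -4), -9)² = (-7)² = 49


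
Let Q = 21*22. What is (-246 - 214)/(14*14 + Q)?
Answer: -230/329 ≈ -0.69909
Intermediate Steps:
Q = 462
(-246 - 214)/(14*14 + Q) = (-246 - 214)/(14*14 + 462) = -460/(196 + 462) = -460/658 = -460*1/658 = -230/329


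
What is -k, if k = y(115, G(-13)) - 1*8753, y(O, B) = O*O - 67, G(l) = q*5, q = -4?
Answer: -4405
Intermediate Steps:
G(l) = -20 (G(l) = -4*5 = -20)
y(O, B) = -67 + O² (y(O, B) = O² - 67 = -67 + O²)
k = 4405 (k = (-67 + 115²) - 1*8753 = (-67 + 13225) - 8753 = 13158 - 8753 = 4405)
-k = -1*4405 = -4405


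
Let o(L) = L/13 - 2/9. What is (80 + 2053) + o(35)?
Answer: 249850/117 ≈ 2135.5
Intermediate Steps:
o(L) = -2/9 + L/13 (o(L) = L*(1/13) - 2*⅑ = L/13 - 2/9 = -2/9 + L/13)
(80 + 2053) + o(35) = (80 + 2053) + (-2/9 + (1/13)*35) = 2133 + (-2/9 + 35/13) = 2133 + 289/117 = 249850/117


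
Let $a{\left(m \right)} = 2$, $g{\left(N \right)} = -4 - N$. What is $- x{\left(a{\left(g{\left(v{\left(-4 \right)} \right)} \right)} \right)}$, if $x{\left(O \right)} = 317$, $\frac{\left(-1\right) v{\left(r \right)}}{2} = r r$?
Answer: $-317$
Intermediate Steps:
$v{\left(r \right)} = - 2 r^{2}$ ($v{\left(r \right)} = - 2 r r = - 2 r^{2}$)
$- x{\left(a{\left(g{\left(v{\left(-4 \right)} \right)} \right)} \right)} = \left(-1\right) 317 = -317$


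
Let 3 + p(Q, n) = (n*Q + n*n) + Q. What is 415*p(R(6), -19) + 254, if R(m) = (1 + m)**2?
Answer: -217206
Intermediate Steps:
p(Q, n) = -3 + Q + n**2 + Q*n (p(Q, n) = -3 + ((n*Q + n*n) + Q) = -3 + ((Q*n + n**2) + Q) = -3 + ((n**2 + Q*n) + Q) = -3 + (Q + n**2 + Q*n) = -3 + Q + n**2 + Q*n)
415*p(R(6), -19) + 254 = 415*(-3 + (1 + 6)**2 + (-19)**2 + (1 + 6)**2*(-19)) + 254 = 415*(-3 + 7**2 + 361 + 7**2*(-19)) + 254 = 415*(-3 + 49 + 361 + 49*(-19)) + 254 = 415*(-3 + 49 + 361 - 931) + 254 = 415*(-524) + 254 = -217460 + 254 = -217206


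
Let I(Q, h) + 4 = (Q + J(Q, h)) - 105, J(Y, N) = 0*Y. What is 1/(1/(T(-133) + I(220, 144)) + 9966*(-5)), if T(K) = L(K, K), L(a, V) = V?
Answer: -22/1096261 ≈ -2.0068e-5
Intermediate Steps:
T(K) = K
J(Y, N) = 0
I(Q, h) = -109 + Q (I(Q, h) = -4 + ((Q + 0) - 105) = -4 + (Q - 105) = -4 + (-105 + Q) = -109 + Q)
1/(1/(T(-133) + I(220, 144)) + 9966*(-5)) = 1/(1/(-133 + (-109 + 220)) + 9966*(-5)) = 1/(1/(-133 + 111) - 49830) = 1/(1/(-22) - 49830) = 1/(-1/22 - 49830) = 1/(-1096261/22) = -22/1096261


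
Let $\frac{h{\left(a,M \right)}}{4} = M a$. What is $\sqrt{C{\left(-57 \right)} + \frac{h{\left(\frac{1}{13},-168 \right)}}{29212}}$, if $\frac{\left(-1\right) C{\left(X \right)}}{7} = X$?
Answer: $\frac{\sqrt{3596336124927}}{94939} \approx 19.975$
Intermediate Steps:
$C{\left(X \right)} = - 7 X$
$h{\left(a,M \right)} = 4 M a$
$\sqrt{C{\left(-57 \right)} + \frac{h{\left(\frac{1}{13},-168 \right)}}{29212}} = \sqrt{\left(-7\right) \left(-57\right) + \frac{4 \left(-168\right) \frac{1}{13}}{29212}} = \sqrt{399 + 4 \left(-168\right) \frac{1}{13} \cdot \frac{1}{29212}} = \sqrt{399 - \frac{168}{94939}} = \sqrt{\frac{37880493}{94939}} = \frac{\sqrt{3596336124927}}{94939}$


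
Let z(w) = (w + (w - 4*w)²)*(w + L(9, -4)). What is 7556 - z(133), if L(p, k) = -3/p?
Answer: -63392264/3 ≈ -2.1131e+7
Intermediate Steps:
z(w) = (-⅓ + w)*(w + 9*w²) (z(w) = (w + (w - 4*w)²)*(w - 3/9) = (w + (-3*w)²)*(w - 3*⅑) = (w + 9*w²)*(w - ⅓) = (w + 9*w²)*(-⅓ + w) = (-⅓ + w)*(w + 9*w²))
7556 - z(133) = 7556 - 133*(-1 - 6*133 + 27*133²)/3 = 7556 - 133*(-1 - 798 + 27*17689)/3 = 7556 - 133*(-1 - 798 + 477603)/3 = 7556 - 133*476804/3 = 7556 - 1*63414932/3 = 7556 - 63414932/3 = -63392264/3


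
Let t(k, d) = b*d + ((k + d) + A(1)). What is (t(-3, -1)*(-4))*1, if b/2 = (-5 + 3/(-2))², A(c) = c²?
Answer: 350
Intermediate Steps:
b = 169/2 (b = 2*(-5 + 3/(-2))² = 2*(-5 + 3*(-½))² = 2*(-5 - 3/2)² = 2*(-13/2)² = 2*(169/4) = 169/2 ≈ 84.500)
t(k, d) = 1 + k + 171*d/2 (t(k, d) = 169*d/2 + ((k + d) + 1²) = 169*d/2 + ((d + k) + 1) = 169*d/2 + (1 + d + k) = 1 + k + 171*d/2)
(t(-3, -1)*(-4))*1 = ((1 - 3 + (171/2)*(-1))*(-4))*1 = ((1 - 3 - 171/2)*(-4))*1 = -175/2*(-4)*1 = 350*1 = 350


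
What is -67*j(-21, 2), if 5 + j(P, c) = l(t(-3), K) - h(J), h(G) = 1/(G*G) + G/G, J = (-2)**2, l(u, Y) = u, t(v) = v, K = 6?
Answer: 9715/16 ≈ 607.19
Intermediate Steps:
J = 4
h(G) = 1 + G**(-2) (h(G) = G**(-2) + 1 = 1 + G**(-2))
j(P, c) = -145/16 (j(P, c) = -5 + (-3 - (1 + 4**(-2))) = -5 + (-3 - (1 + 1/16)) = -5 + (-3 - 1*17/16) = -5 + (-3 - 17/16) = -5 - 65/16 = -145/16)
-67*j(-21, 2) = -67*(-145/16) = 9715/16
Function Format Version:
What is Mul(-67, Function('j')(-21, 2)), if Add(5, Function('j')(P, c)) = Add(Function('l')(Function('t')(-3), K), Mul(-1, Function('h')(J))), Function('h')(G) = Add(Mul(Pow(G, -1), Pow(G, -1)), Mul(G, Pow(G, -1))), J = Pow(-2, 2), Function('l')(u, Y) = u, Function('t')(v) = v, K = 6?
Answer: Rational(9715, 16) ≈ 607.19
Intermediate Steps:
J = 4
Function('h')(G) = Add(1, Pow(G, -2)) (Function('h')(G) = Add(Pow(G, -2), 1) = Add(1, Pow(G, -2)))
Function('j')(P, c) = Rational(-145, 16) (Function('j')(P, c) = Add(-5, Add(-3, Mul(-1, Add(1, Pow(4, -2))))) = Add(-5, Add(-3, Mul(-1, Add(1, Rational(1, 16))))) = Add(-5, Add(-3, Mul(-1, Rational(17, 16)))) = Add(-5, Add(-3, Rational(-17, 16))) = Add(-5, Rational(-65, 16)) = Rational(-145, 16))
Mul(-67, Function('j')(-21, 2)) = Mul(-67, Rational(-145, 16)) = Rational(9715, 16)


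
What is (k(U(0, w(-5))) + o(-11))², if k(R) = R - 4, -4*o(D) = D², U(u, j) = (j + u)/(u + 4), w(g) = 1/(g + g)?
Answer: 1879641/1600 ≈ 1174.8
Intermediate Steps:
w(g) = 1/(2*g)
U(u, j) = (j + u)/(4 + u)
o(D) = -D²/4
k(R) = -4 + R
(k(U(0, w(-5))) + o(-11))² = ((-4 + ((½)/(-5) + 0)/(4 + 0)) - ¼*(-11)²)² = ((-4 + ((½)*(-⅕) + 0)/4) - ¼*121)² = ((-4 + (-⅒ + 0)/4) - 121/4)² = ((-4 + (¼)*(-⅒)) - 121/4)² = ((-4 - 1/40) - 121/4)² = (-161/40 - 121/4)² = (-1371/40)² = 1879641/1600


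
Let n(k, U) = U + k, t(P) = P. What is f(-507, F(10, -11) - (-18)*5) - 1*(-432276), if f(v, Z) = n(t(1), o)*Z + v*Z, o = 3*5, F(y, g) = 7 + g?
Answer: 390050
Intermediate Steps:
o = 15
f(v, Z) = 16*Z + Z*v (f(v, Z) = (15 + 1)*Z + v*Z = 16*Z + Z*v)
f(-507, F(10, -11) - (-18)*5) - 1*(-432276) = ((7 - 11) - (-18)*5)*(16 - 507) - 1*(-432276) = (-4 - 1*(-90))*(-491) + 432276 = (-4 + 90)*(-491) + 432276 = 86*(-491) + 432276 = -42226 + 432276 = 390050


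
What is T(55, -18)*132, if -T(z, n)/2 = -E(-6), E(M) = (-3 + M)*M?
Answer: 14256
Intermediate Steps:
E(M) = M*(-3 + M)
T(z, n) = 108 (T(z, n) = -(-2)*(-6*(-3 - 6)) = -(-2)*(-6*(-9)) = -(-2)*54 = -2*(-54) = 108)
T(55, -18)*132 = 108*132 = 14256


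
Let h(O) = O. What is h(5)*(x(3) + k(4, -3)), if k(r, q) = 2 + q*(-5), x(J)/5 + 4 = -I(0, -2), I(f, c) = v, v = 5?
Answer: -140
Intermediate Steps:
I(f, c) = 5
x(J) = -45 (x(J) = -20 + 5*(-1*5) = -20 + 5*(-5) = -20 - 25 = -45)
k(r, q) = 2 - 5*q
h(5)*(x(3) + k(4, -3)) = 5*(-45 + (2 - 5*(-3))) = 5*(-45 + (2 + 15)) = 5*(-45 + 17) = 5*(-28) = -140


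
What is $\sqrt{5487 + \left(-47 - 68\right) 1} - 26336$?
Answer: $-26336 + 2 \sqrt{1343} \approx -26263.0$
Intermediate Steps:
$\sqrt{5487 + \left(-47 - 68\right) 1} - 26336 = \sqrt{5487 - 115} - 26336 = \sqrt{5372} - 26336 = 2 \sqrt{1343} - 26336 = -26336 + 2 \sqrt{1343}$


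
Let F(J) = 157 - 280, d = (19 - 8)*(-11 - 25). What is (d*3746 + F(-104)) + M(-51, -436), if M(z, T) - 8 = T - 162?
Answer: -1484129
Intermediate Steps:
M(z, T) = -154 + T (M(z, T) = 8 + (T - 162) = 8 + (-162 + T) = -154 + T)
d = -396 (d = 11*(-36) = -396)
F(J) = -123
(d*3746 + F(-104)) + M(-51, -436) = (-396*3746 - 123) + (-154 - 436) = (-1483416 - 123) - 590 = -1483539 - 590 = -1484129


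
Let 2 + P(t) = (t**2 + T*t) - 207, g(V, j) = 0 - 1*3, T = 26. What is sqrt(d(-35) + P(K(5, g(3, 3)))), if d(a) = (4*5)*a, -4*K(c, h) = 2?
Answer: I*sqrt(3687)/2 ≈ 30.36*I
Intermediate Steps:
g(V, j) = -3 (g(V, j) = 0 - 3 = -3)
K(c, h) = -1/2 (K(c, h) = -1/4*2 = -1/2)
d(a) = 20*a
P(t) = -209 + t**2 + 26*t (P(t) = -2 + ((t**2 + 26*t) - 207) = -2 + (-207 + t**2 + 26*t) = -209 + t**2 + 26*t)
sqrt(d(-35) + P(K(5, g(3, 3)))) = sqrt(20*(-35) + (-209 + (-1/2)**2 + 26*(-1/2))) = sqrt(-700 + (-209 + 1/4 - 13)) = sqrt(-700 - 887/4) = sqrt(-3687/4) = I*sqrt(3687)/2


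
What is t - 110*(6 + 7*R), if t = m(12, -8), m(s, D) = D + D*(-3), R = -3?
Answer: 1666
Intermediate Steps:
m(s, D) = -2*D (m(s, D) = D - 3*D = -2*D)
t = 16 (t = -2*(-8) = 16)
t - 110*(6 + 7*R) = 16 - 110*(6 + 7*(-3)) = 16 - 110*(6 - 21) = 16 - 110*(-15) = 16 + 1650 = 1666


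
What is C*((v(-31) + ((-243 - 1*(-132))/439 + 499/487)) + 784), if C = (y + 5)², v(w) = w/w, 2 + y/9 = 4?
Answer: 88868037261/213793 ≈ 4.1567e+5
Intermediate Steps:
y = 18 (y = -18 + 9*4 = -18 + 36 = 18)
v(w) = 1
C = 529 (C = (18 + 5)² = 23² = 529)
C*((v(-31) + ((-243 - 1*(-132))/439 + 499/487)) + 784) = 529*((1 + ((-243 - 1*(-132))/439 + 499/487)) + 784) = 529*((1 + ((-243 + 132)*(1/439) + 499*(1/487))) + 784) = 529*((1 + (-111*1/439 + 499/487)) + 784) = 529*((1 + (-111/439 + 499/487)) + 784) = 529*((1 + 165004/213793) + 784) = 529*(378797/213793 + 784) = 529*(167992509/213793) = 88868037261/213793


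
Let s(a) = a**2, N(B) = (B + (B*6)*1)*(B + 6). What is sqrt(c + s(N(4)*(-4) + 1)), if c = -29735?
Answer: sqrt(1222426) ≈ 1105.6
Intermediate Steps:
N(B) = 7*B*(6 + B) (N(B) = (B + (6*B)*1)*(6 + B) = (B + 6*B)*(6 + B) = (7*B)*(6 + B) = 7*B*(6 + B))
sqrt(c + s(N(4)*(-4) + 1)) = sqrt(-29735 + ((7*4*(6 + 4))*(-4) + 1)**2) = sqrt(-29735 + ((7*4*10)*(-4) + 1)**2) = sqrt(-29735 + (280*(-4) + 1)**2) = sqrt(-29735 + (-1120 + 1)**2) = sqrt(-29735 + (-1119)**2) = sqrt(-29735 + 1252161) = sqrt(1222426)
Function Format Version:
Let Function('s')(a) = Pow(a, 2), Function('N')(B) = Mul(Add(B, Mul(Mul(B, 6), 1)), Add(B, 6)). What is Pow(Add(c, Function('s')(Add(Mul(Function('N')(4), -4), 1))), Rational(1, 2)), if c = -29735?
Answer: Pow(1222426, Rational(1, 2)) ≈ 1105.6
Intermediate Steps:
Function('N')(B) = Mul(7, B, Add(6, B)) (Function('N')(B) = Mul(Add(B, Mul(Mul(6, B), 1)), Add(6, B)) = Mul(Add(B, Mul(6, B)), Add(6, B)) = Mul(Mul(7, B), Add(6, B)) = Mul(7, B, Add(6, B)))
Pow(Add(c, Function('s')(Add(Mul(Function('N')(4), -4), 1))), Rational(1, 2)) = Pow(Add(-29735, Pow(Add(Mul(Mul(7, 4, Add(6, 4)), -4), 1), 2)), Rational(1, 2)) = Pow(Add(-29735, Pow(Add(Mul(Mul(7, 4, 10), -4), 1), 2)), Rational(1, 2)) = Pow(Add(-29735, Pow(Add(Mul(280, -4), 1), 2)), Rational(1, 2)) = Pow(Add(-29735, Pow(Add(-1120, 1), 2)), Rational(1, 2)) = Pow(Add(-29735, Pow(-1119, 2)), Rational(1, 2)) = Pow(Add(-29735, 1252161), Rational(1, 2)) = Pow(1222426, Rational(1, 2))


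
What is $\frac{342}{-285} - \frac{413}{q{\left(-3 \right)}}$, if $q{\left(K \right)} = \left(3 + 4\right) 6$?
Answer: $- \frac{331}{30} \approx -11.033$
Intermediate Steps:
$q{\left(K \right)} = 42$ ($q{\left(K \right)} = 7 \cdot 6 = 42$)
$\frac{342}{-285} - \frac{413}{q{\left(-3 \right)}} = \frac{342}{-285} - \frac{413}{42} = 342 \left(- \frac{1}{285}\right) - \frac{59}{6} = - \frac{6}{5} - \frac{59}{6} = - \frac{331}{30}$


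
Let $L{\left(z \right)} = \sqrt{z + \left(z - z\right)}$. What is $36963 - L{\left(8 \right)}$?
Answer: $36963 - 2 \sqrt{2} \approx 36960.0$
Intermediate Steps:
$L{\left(z \right)} = \sqrt{z}$ ($L{\left(z \right)} = \sqrt{z + 0} = \sqrt{z}$)
$36963 - L{\left(8 \right)} = 36963 - \sqrt{8} = 36963 - 2 \sqrt{2}$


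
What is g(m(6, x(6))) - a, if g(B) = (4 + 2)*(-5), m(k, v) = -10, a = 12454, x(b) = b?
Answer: -12484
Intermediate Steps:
g(B) = -30 (g(B) = 6*(-5) = -30)
g(m(6, x(6))) - a = -30 - 1*12454 = -30 - 12454 = -12484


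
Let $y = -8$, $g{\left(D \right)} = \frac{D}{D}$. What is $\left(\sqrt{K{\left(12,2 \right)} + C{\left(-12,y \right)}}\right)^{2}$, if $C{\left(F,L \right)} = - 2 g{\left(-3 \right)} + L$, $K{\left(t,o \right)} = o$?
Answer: $-8$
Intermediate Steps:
$g{\left(D \right)} = 1$
$C{\left(F,L \right)} = -2 + L$ ($C{\left(F,L \right)} = \left(-2\right) 1 + L = -2 + L$)
$\left(\sqrt{K{\left(12,2 \right)} + C{\left(-12,y \right)}}\right)^{2} = \left(\sqrt{2 - 10}\right)^{2} = \left(\sqrt{-8}\right)^{2} = \left(2 i \sqrt{2}\right)^{2} = -8$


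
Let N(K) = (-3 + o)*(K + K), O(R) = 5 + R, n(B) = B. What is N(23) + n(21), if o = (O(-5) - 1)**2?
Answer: -71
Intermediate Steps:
o = 1 (o = ((5 - 5) - 1)**2 = (0 - 1)**2 = (-1)**2 = 1)
N(K) = -4*K (N(K) = (-3 + 1)*(K + K) = -4*K)
N(23) + n(21) = -4*23 + 21 = -92 + 21 = -71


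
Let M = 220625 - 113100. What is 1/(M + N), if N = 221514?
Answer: 1/329039 ≈ 3.0392e-6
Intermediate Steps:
M = 107525
1/(M + N) = 1/(107525 + 221514) = 1/329039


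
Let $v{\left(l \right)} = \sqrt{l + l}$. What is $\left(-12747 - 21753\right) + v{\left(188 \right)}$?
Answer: $-34500 + 2 \sqrt{94} \approx -34481.0$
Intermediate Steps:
$v{\left(l \right)} = \sqrt{2} \sqrt{l}$ ($v{\left(l \right)} = \sqrt{2 l} = \sqrt{2} \sqrt{l}$)
$\left(-12747 - 21753\right) + v{\left(188 \right)} = \left(-12747 - 21753\right) + \sqrt{2} \sqrt{188} = \left(-12747 - 21753\right) + \sqrt{2} \cdot 2 \sqrt{47} = -34500 + 2 \sqrt{94}$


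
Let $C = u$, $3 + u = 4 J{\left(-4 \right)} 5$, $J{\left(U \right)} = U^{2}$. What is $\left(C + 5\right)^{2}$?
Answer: $103684$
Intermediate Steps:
$u = 317$ ($u = -3 + 4 \left(-4\right)^{2} \cdot 5 = -3 + 4 \cdot 16 \cdot 5 = -3 + 64 \cdot 5 = -3 + 320 = 317$)
$C = 317$
$\left(C + 5\right)^{2} = \left(317 + 5\right)^{2} = 322^{2} = 103684$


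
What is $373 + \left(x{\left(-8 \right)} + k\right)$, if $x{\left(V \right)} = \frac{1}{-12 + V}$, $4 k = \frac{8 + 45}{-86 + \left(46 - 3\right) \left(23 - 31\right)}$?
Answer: $\frac{641421}{1720} \approx 372.92$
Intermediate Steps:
$k = - \frac{53}{1720}$ ($k = \frac{\left(8 + 45\right) \frac{1}{-86 + \left(46 - 3\right) \left(23 - 31\right)}}{4} = \frac{53 \frac{1}{-86 + 43 \left(-8\right)}}{4} = \frac{53 \frac{1}{-86 - 344}}{4} = \frac{53 \frac{1}{-430}}{4} = \frac{53 \left(- \frac{1}{430}\right)}{4} = \frac{1}{4} \left(- \frac{53}{430}\right) = - \frac{53}{1720} \approx -0.030814$)
$373 + \left(x{\left(-8 \right)} + k\right) = 373 + \left(\frac{1}{-12 - 8} - \frac{53}{1720}\right) = 373 + \left(\frac{1}{-20} - \frac{53}{1720}\right) = 373 - \frac{139}{1720} = \frac{641421}{1720}$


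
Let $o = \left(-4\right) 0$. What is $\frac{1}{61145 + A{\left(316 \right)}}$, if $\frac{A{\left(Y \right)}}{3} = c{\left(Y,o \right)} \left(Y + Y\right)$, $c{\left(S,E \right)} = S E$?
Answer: $\frac{1}{61145} \approx 1.6355 \cdot 10^{-5}$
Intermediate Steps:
$o = 0$
$c{\left(S,E \right)} = E S$
$A{\left(Y \right)} = 0$ ($A{\left(Y \right)} = 3 \cdot 0 Y \left(Y + Y\right) = 3 \cdot 0 \cdot 2 Y = 3 \cdot 0 = 0$)
$\frac{1}{61145 + A{\left(316 \right)}} = \frac{1}{61145 + 0} = \frac{1}{61145}$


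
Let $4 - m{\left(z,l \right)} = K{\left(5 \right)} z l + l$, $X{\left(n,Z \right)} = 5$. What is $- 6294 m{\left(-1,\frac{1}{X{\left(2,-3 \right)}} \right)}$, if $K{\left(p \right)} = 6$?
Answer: $-31470$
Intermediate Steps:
$m{\left(z,l \right)} = 4 - l - 6 l z$ ($m{\left(z,l \right)} = 4 - \left(6 z l + l\right) = 4 - \left(6 l z + l\right) = 4 - \left(l + 6 l z\right) = 4 - l - 6 l z$)
$- 6294 m{\left(-1,\frac{1}{X{\left(2,-3 \right)}} \right)} = - 6294 \left(4 - \frac{1}{5} - 6 \cdot \frac{1}{5} \left(-1\right)\right) = - 6294 \left(4 - \frac{1}{5} - \frac{6}{5} \left(-1\right)\right) = - 6294 \left(4 - \frac{1}{5} + \frac{6}{5}\right) = \left(-6294\right) 5 = -31470$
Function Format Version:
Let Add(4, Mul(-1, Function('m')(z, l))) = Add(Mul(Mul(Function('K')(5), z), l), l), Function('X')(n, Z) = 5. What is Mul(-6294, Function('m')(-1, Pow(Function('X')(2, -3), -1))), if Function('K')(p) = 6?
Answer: -31470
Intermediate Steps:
Function('m')(z, l) = Add(4, Mul(-1, l), Mul(-6, l, z)) (Function('m')(z, l) = Add(4, Mul(-1, Add(Mul(Mul(6, z), l), l))) = Add(4, Mul(-1, Add(Mul(6, l, z), l))) = Add(4, Mul(-1, Add(l, Mul(6, l, z)))) = Add(4, Add(Mul(-1, l), Mul(-6, l, z))) = Add(4, Mul(-1, l), Mul(-6, l, z)))
Mul(-6294, Function('m')(-1, Pow(Function('X')(2, -3), -1))) = Mul(-6294, Add(4, Mul(-1, Pow(5, -1)), Mul(-6, Pow(5, -1), -1))) = Mul(-6294, Add(4, Mul(-1, Rational(1, 5)), Mul(-6, Rational(1, 5), -1))) = Mul(-6294, Add(4, Rational(-1, 5), Rational(6, 5))) = Mul(-6294, 5) = -31470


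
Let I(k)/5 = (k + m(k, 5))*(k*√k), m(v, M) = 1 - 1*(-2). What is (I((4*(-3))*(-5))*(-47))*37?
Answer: -65734200*√15 ≈ -2.5459e+8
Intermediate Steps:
m(v, M) = 3 (m(v, M) = 1 + 2 = 3)
I(k) = 5*k^(3/2)*(3 + k) (I(k) = 5*((k + 3)*(k*√k)) = 5*((3 + k)*k^(3/2)) = 5*(k^(3/2)*(3 + k)) = 5*k^(3/2)*(3 + k))
(I((4*(-3))*(-5))*(-47))*37 = ((5*((4*(-3))*(-5))^(3/2)*(3 + (4*(-3))*(-5)))*(-47))*37 = ((5*(-12*(-5))^(3/2)*(3 - 12*(-5)))*(-47))*37 = ((5*60^(3/2)*(3 + 60))*(-47))*37 = ((5*(120*√15)*63)*(-47))*37 = ((37800*√15)*(-47))*37 = -1776600*√15*37 = -65734200*√15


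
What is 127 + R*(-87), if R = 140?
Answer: -12053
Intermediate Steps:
127 + R*(-87) = 127 + 140*(-87) = 127 - 12180 = -12053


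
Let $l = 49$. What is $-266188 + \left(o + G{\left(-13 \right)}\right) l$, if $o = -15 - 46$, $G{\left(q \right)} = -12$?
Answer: $-269765$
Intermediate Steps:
$o = -61$
$-266188 + \left(o + G{\left(-13 \right)}\right) l = -266188 + \left(-61 - 12\right) 49 = -266188 - 3577 = -269765$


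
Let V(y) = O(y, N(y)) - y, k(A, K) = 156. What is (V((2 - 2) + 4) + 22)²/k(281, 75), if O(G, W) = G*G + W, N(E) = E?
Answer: 361/39 ≈ 9.2564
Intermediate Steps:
O(G, W) = W + G² (O(G, W) = G² + W = W + G²)
V(y) = y² (V(y) = (y + y²) - y = y²)
(V((2 - 2) + 4) + 22)²/k(281, 75) = (((2 - 2) + 4)² + 22)²/156 = ((0 + 4)² + 22)²*(1/156) = (4² + 22)²*(1/156) = (16 + 22)²*(1/156) = 38²*(1/156) = 1444*(1/156) = 361/39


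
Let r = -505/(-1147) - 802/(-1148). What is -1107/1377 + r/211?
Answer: -5657387411/7084805658 ≈ -0.79852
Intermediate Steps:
r = 749817/658378 (r = -505*(-1/1147) - 802*(-1/1148) = 505/1147 + 401/574 = 749817/658378 ≈ 1.1389)
-1107/1377 + r/211 = -1107/1377 + (749817/658378)/211 = -1107*1/1377 + (749817/658378)*(1/211) = -41/51 + 749817/138917758 = -5657387411/7084805658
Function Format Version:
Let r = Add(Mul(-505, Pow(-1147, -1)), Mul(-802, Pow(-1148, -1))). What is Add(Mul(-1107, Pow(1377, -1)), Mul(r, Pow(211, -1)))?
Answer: Rational(-5657387411, 7084805658) ≈ -0.79852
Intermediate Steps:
r = Rational(749817, 658378) (r = Add(Mul(-505, Rational(-1, 1147)), Mul(-802, Rational(-1, 1148))) = Add(Rational(505, 1147), Rational(401, 574)) = Rational(749817, 658378) ≈ 1.1389)
Add(Mul(-1107, Pow(1377, -1)), Mul(r, Pow(211, -1))) = Add(Mul(-1107, Pow(1377, -1)), Mul(Rational(749817, 658378), Pow(211, -1))) = Add(Mul(-1107, Rational(1, 1377)), Mul(Rational(749817, 658378), Rational(1, 211))) = Add(Rational(-41, 51), Rational(749817, 138917758)) = Rational(-5657387411, 7084805658)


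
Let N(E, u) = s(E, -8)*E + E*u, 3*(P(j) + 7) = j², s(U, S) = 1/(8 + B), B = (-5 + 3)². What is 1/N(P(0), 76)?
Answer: -12/6391 ≈ -0.0018776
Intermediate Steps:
B = 4 (B = (-2)² = 4)
s(U, S) = 1/12 (s(U, S) = 1/(8 + 4) = 1/12)
P(j) = -7 + j²/3
N(E, u) = E/12 + E*u
1/N(P(0), 76) = 1/((-7 + (⅓)*0²)*(1/12 + 76)) = 1/((-7 + (⅓)*0)*(913/12)) = 1/((-7 + 0)*(913/12)) = 1/(-7*913/12) = 1/(-6391/12) = -12/6391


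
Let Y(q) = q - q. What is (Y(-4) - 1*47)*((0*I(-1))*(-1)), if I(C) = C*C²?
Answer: 0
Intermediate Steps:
I(C) = C³
Y(q) = 0
(Y(-4) - 1*47)*((0*I(-1))*(-1)) = (0 - 1*47)*((0*(-1)³)*(-1)) = (0 - 47)*((0*(-1))*(-1)) = -0*(-1) = -47*0 = 0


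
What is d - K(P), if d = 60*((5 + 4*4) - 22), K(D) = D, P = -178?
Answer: 118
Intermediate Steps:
d = -60 (d = 60*((5 + 16) - 22) = 60*(21 - 22) = 60*(-1) = -60)
d - K(P) = -60 - 1*(-178) = -60 + 178 = 118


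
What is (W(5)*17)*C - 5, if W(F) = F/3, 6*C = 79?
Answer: 6625/18 ≈ 368.06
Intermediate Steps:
C = 79/6 (C = (⅙)*79 = 79/6 ≈ 13.167)
W(F) = F/3 (W(F) = F*(⅓) = F/3)
(W(5)*17)*C - 5 = (((⅓)*5)*17)*(79/6) - 5 = ((5/3)*17)*(79/6) - 5 = (85/3)*(79/6) - 5 = 6715/18 - 5 = 6625/18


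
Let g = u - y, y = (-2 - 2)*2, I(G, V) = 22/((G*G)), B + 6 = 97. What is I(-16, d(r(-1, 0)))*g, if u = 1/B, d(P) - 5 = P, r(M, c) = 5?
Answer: 8019/11648 ≈ 0.68844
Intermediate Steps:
B = 91 (B = -6 + 97 = 91)
d(P) = 5 + P
I(G, V) = 22/G**2 (I(G, V) = 22/(G**2) = 22/G**2)
y = -8 (y = -4*2 = -8)
u = 1/91 ≈ 0.010989
g = 729/91 (g = 1/91 - 1*(-8) = 1/91 + 8 = 729/91 ≈ 8.0110)
I(-16, d(r(-1, 0)))*g = (22/(-16)**2)*(729/91) = (22*(1/256))*(729/91) = (11/128)*(729/91) = 8019/11648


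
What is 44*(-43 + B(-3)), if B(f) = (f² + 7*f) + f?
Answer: -2552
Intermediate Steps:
B(f) = f² + 8*f
44*(-43 + B(-3)) = 44*(-43 - 3*(8 - 3)) = 44*(-43 - 3*5) = 44*(-43 - 15) = 44*(-58) = -2552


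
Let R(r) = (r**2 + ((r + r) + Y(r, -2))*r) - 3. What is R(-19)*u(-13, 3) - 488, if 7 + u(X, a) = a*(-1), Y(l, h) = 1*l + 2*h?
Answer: -15658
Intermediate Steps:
Y(l, h) = l + 2*h
u(X, a) = -7 - a (u(X, a) = -7 + a*(-1) = -7 - a)
R(r) = -3 + r**2 + r*(-4 + 3*r) (R(r) = (r**2 + ((r + r) + (r + 2*(-2)))*r) - 3 = (r**2 + (2*r + (r - 4))*r) - 3 = (r**2 + (2*r + (-4 + r))*r) - 3 = (r**2 + (-4 + 3*r)*r) - 3 = (r**2 + r*(-4 + 3*r)) - 3 = -3 + r**2 + r*(-4 + 3*r))
R(-19)*u(-13, 3) - 488 = (-3 - 4*(-19) + 4*(-19)**2)*(-7 - 1*3) - 488 = (-3 + 76 + 4*361)*(-7 - 3) - 488 = (-3 + 76 + 1444)*(-10) - 488 = 1517*(-10) - 488 = -15170 - 488 = -15658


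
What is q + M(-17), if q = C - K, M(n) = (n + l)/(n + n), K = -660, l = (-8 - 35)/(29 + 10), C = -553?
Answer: 71294/663 ≈ 107.53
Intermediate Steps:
l = -43/39 ≈ -1.1026
M(n) = (-43/39 + n)/(2*n) (M(n) = (n - 43/39)/(n + n) = (-43/39 + n)/((2*n)) = (-43/39 + n)*(1/(2*n)) = (-43/39 + n)/(2*n))
q = 107 (q = -553 - 1*(-660) = -553 + 660 = 107)
q + M(-17) = 107 + (1/78)*(-43 + 39*(-17))/(-17) = 107 + (1/78)*(-1/17)*(-43 - 663) = 107 + (1/78)*(-1/17)*(-706) = 107 + 353/663 = 71294/663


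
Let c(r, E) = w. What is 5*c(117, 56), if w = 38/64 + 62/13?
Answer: 11155/416 ≈ 26.815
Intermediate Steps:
w = 2231/416 (w = 38*(1/64) + 62*(1/13) = 19/32 + 62/13 = 2231/416 ≈ 5.3630)
c(r, E) = 2231/416
5*c(117, 56) = 5*(2231/416) = 11155/416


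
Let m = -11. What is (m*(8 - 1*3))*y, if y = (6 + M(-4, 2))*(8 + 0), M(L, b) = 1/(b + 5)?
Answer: -18920/7 ≈ -2702.9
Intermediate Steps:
M(L, b) = 1/(5 + b)
y = 344/7 (y = (6 + 1/(5 + 2))*(8 + 0) = (6 + 1/7)*8 = (6 + ⅐)*8 = (43/7)*8 = 344/7 ≈ 49.143)
(m*(8 - 1*3))*y = -11*(8 - 1*3)*(344/7) = -11*(8 - 3)*(344/7) = -11*5*(344/7) = -55*344/7 = -18920/7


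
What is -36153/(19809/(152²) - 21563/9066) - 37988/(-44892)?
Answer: 42495374481857171/1787841621117 ≈ 23769.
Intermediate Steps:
-36153/(19809/(152²) - 21563/9066) - 37988/(-44892) = -36153/(19809/23104 - 21563*1/9066) - 37988*(-1/44892) = -36153/(19809*(1/23104) - 21563/9066) + 9497/11223 = -36153/(19809/23104 - 21563/9066) + 9497/11223 = -36153/(-159301579/104730432) + 9497/11223 = -36153*(-104730432/159301579) + 9497/11223 = 3786319308096/159301579 + 9497/11223 = 42495374481857171/1787841621117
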